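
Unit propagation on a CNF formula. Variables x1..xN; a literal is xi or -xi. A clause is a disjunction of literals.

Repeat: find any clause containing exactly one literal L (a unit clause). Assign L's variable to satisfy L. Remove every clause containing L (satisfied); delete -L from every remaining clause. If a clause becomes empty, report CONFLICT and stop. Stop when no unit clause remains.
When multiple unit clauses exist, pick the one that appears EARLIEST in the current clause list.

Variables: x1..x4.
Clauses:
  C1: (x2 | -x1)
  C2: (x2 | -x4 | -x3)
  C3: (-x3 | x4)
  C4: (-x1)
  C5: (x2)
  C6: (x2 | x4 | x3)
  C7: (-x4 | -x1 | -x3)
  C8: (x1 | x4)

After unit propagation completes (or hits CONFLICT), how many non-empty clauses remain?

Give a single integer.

Answer: 0

Derivation:
unit clause [-1] forces x1=F; simplify:
  drop 1 from [1, 4] -> [4]
  satisfied 3 clause(s); 5 remain; assigned so far: [1]
unit clause [2] forces x2=T; simplify:
  satisfied 3 clause(s); 2 remain; assigned so far: [1, 2]
unit clause [4] forces x4=T; simplify:
  satisfied 2 clause(s); 0 remain; assigned so far: [1, 2, 4]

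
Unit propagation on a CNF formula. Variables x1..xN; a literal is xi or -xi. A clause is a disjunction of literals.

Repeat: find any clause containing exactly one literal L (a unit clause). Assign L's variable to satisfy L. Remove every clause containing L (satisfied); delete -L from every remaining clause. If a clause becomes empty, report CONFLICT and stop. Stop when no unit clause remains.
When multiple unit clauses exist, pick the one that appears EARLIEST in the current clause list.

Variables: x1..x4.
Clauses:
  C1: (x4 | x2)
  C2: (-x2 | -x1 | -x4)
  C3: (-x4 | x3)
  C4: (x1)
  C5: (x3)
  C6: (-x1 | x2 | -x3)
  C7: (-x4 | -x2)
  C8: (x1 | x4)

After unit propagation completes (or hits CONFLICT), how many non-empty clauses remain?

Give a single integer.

unit clause [1] forces x1=T; simplify:
  drop -1 from [-2, -1, -4] -> [-2, -4]
  drop -1 from [-1, 2, -3] -> [2, -3]
  satisfied 2 clause(s); 6 remain; assigned so far: [1]
unit clause [3] forces x3=T; simplify:
  drop -3 from [2, -3] -> [2]
  satisfied 2 clause(s); 4 remain; assigned so far: [1, 3]
unit clause [2] forces x2=T; simplify:
  drop -2 from [-2, -4] -> [-4]
  drop -2 from [-4, -2] -> [-4]
  satisfied 2 clause(s); 2 remain; assigned so far: [1, 2, 3]
unit clause [-4] forces x4=F; simplify:
  satisfied 2 clause(s); 0 remain; assigned so far: [1, 2, 3, 4]

Answer: 0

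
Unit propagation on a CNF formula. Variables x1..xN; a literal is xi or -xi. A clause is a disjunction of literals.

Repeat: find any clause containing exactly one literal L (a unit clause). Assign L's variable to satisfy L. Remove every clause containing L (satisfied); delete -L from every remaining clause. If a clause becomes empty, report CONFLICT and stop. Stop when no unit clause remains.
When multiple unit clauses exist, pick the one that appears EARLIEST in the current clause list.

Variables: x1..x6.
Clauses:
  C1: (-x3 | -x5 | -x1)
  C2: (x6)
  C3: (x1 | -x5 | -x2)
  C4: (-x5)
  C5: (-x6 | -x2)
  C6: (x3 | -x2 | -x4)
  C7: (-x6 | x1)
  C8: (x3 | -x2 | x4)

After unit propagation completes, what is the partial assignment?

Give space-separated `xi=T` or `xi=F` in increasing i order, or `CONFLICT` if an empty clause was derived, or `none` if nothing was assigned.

unit clause [6] forces x6=T; simplify:
  drop -6 from [-6, -2] -> [-2]
  drop -6 from [-6, 1] -> [1]
  satisfied 1 clause(s); 7 remain; assigned so far: [6]
unit clause [-5] forces x5=F; simplify:
  satisfied 3 clause(s); 4 remain; assigned so far: [5, 6]
unit clause [-2] forces x2=F; simplify:
  satisfied 3 clause(s); 1 remain; assigned so far: [2, 5, 6]
unit clause [1] forces x1=T; simplify:
  satisfied 1 clause(s); 0 remain; assigned so far: [1, 2, 5, 6]

Answer: x1=T x2=F x5=F x6=T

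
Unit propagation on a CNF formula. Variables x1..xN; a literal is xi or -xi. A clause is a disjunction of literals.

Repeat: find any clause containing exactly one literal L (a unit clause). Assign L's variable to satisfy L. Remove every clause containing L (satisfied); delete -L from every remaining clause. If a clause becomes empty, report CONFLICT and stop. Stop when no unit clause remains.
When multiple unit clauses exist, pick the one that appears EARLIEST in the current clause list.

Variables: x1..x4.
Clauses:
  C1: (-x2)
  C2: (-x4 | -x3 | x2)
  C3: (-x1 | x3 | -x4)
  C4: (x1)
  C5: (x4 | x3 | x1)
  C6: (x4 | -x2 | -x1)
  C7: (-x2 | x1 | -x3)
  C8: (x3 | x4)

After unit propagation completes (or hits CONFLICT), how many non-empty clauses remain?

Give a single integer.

unit clause [-2] forces x2=F; simplify:
  drop 2 from [-4, -3, 2] -> [-4, -3]
  satisfied 3 clause(s); 5 remain; assigned so far: [2]
unit clause [1] forces x1=T; simplify:
  drop -1 from [-1, 3, -4] -> [3, -4]
  satisfied 2 clause(s); 3 remain; assigned so far: [1, 2]

Answer: 3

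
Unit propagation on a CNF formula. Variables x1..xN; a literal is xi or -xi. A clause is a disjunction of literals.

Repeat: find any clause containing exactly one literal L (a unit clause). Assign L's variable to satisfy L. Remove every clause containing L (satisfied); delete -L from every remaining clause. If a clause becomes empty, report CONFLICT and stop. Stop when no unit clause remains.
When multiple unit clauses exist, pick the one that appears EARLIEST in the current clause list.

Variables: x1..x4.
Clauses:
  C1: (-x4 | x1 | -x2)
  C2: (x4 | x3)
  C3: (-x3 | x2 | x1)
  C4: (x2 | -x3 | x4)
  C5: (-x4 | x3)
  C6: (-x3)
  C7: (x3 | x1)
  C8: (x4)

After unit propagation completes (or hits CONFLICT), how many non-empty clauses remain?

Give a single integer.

Answer: 2

Derivation:
unit clause [-3] forces x3=F; simplify:
  drop 3 from [4, 3] -> [4]
  drop 3 from [-4, 3] -> [-4]
  drop 3 from [3, 1] -> [1]
  satisfied 3 clause(s); 5 remain; assigned so far: [3]
unit clause [4] forces x4=T; simplify:
  drop -4 from [-4, 1, -2] -> [1, -2]
  drop -4 from [-4] -> [] (empty!)
  satisfied 2 clause(s); 3 remain; assigned so far: [3, 4]
CONFLICT (empty clause)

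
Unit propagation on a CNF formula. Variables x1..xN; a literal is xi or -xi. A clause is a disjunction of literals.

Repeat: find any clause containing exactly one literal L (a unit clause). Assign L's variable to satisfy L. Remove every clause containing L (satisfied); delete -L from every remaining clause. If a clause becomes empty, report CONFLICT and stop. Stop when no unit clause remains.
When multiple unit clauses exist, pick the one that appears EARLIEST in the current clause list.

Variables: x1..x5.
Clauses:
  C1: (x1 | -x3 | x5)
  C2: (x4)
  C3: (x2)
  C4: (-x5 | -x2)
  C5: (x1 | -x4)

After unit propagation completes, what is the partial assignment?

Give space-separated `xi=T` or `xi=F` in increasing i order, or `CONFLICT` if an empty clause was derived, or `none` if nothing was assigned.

Answer: x1=T x2=T x4=T x5=F

Derivation:
unit clause [4] forces x4=T; simplify:
  drop -4 from [1, -4] -> [1]
  satisfied 1 clause(s); 4 remain; assigned so far: [4]
unit clause [2] forces x2=T; simplify:
  drop -2 from [-5, -2] -> [-5]
  satisfied 1 clause(s); 3 remain; assigned so far: [2, 4]
unit clause [-5] forces x5=F; simplify:
  drop 5 from [1, -3, 5] -> [1, -3]
  satisfied 1 clause(s); 2 remain; assigned so far: [2, 4, 5]
unit clause [1] forces x1=T; simplify:
  satisfied 2 clause(s); 0 remain; assigned so far: [1, 2, 4, 5]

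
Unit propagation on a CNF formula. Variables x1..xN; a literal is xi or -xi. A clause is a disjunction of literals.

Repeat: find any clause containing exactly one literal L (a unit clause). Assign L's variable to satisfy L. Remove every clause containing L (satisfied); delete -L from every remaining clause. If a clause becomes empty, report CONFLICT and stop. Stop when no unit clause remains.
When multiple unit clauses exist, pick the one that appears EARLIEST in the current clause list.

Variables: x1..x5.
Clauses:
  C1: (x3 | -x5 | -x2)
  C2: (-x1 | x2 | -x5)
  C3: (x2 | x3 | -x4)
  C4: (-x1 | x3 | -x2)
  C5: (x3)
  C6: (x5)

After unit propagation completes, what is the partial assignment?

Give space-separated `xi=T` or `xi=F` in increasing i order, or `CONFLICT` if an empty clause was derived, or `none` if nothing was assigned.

Answer: x3=T x5=T

Derivation:
unit clause [3] forces x3=T; simplify:
  satisfied 4 clause(s); 2 remain; assigned so far: [3]
unit clause [5] forces x5=T; simplify:
  drop -5 from [-1, 2, -5] -> [-1, 2]
  satisfied 1 clause(s); 1 remain; assigned so far: [3, 5]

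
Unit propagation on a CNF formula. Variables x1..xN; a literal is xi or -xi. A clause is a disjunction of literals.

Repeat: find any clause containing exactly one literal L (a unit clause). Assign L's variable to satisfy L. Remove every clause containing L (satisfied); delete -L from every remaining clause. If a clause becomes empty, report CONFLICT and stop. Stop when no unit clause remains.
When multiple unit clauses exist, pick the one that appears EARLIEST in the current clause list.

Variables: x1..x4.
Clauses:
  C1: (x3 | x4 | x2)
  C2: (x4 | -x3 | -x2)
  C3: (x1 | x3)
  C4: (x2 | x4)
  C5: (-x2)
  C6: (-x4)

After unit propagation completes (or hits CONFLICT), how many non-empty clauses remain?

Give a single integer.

unit clause [-2] forces x2=F; simplify:
  drop 2 from [3, 4, 2] -> [3, 4]
  drop 2 from [2, 4] -> [4]
  satisfied 2 clause(s); 4 remain; assigned so far: [2]
unit clause [4] forces x4=T; simplify:
  drop -4 from [-4] -> [] (empty!)
  satisfied 2 clause(s); 2 remain; assigned so far: [2, 4]
CONFLICT (empty clause)

Answer: 1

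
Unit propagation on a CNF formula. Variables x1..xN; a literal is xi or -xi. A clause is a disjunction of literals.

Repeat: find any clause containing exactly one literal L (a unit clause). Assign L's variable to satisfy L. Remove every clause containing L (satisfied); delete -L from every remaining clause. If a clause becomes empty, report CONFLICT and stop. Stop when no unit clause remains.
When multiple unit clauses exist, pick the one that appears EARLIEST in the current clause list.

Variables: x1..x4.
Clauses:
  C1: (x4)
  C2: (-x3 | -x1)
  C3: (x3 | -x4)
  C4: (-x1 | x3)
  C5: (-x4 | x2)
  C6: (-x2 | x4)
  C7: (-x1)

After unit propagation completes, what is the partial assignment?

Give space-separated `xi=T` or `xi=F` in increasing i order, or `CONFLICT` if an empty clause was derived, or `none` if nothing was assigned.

Answer: x1=F x2=T x3=T x4=T

Derivation:
unit clause [4] forces x4=T; simplify:
  drop -4 from [3, -4] -> [3]
  drop -4 from [-4, 2] -> [2]
  satisfied 2 clause(s); 5 remain; assigned so far: [4]
unit clause [3] forces x3=T; simplify:
  drop -3 from [-3, -1] -> [-1]
  satisfied 2 clause(s); 3 remain; assigned so far: [3, 4]
unit clause [-1] forces x1=F; simplify:
  satisfied 2 clause(s); 1 remain; assigned so far: [1, 3, 4]
unit clause [2] forces x2=T; simplify:
  satisfied 1 clause(s); 0 remain; assigned so far: [1, 2, 3, 4]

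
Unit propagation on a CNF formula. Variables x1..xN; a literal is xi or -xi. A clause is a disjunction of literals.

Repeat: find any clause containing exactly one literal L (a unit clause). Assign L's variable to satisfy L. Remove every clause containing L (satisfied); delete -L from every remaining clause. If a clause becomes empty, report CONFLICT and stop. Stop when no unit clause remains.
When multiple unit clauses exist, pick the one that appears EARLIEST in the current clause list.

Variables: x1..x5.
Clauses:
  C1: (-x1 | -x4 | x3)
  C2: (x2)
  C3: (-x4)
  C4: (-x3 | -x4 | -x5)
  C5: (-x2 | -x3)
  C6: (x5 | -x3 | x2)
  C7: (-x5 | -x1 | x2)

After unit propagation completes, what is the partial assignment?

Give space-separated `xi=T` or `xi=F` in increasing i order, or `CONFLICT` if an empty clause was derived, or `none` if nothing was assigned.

Answer: x2=T x3=F x4=F

Derivation:
unit clause [2] forces x2=T; simplify:
  drop -2 from [-2, -3] -> [-3]
  satisfied 3 clause(s); 4 remain; assigned so far: [2]
unit clause [-4] forces x4=F; simplify:
  satisfied 3 clause(s); 1 remain; assigned so far: [2, 4]
unit clause [-3] forces x3=F; simplify:
  satisfied 1 clause(s); 0 remain; assigned so far: [2, 3, 4]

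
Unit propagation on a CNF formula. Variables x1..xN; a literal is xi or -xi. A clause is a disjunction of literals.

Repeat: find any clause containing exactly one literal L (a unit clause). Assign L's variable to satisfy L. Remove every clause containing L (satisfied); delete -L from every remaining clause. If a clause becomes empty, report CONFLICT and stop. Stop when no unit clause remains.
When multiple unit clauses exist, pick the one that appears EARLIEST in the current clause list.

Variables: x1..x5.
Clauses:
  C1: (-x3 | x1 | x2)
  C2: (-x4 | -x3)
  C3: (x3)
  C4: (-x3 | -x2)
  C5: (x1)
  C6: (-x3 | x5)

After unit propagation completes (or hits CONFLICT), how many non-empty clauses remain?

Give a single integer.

Answer: 0

Derivation:
unit clause [3] forces x3=T; simplify:
  drop -3 from [-3, 1, 2] -> [1, 2]
  drop -3 from [-4, -3] -> [-4]
  drop -3 from [-3, -2] -> [-2]
  drop -3 from [-3, 5] -> [5]
  satisfied 1 clause(s); 5 remain; assigned so far: [3]
unit clause [-4] forces x4=F; simplify:
  satisfied 1 clause(s); 4 remain; assigned so far: [3, 4]
unit clause [-2] forces x2=F; simplify:
  drop 2 from [1, 2] -> [1]
  satisfied 1 clause(s); 3 remain; assigned so far: [2, 3, 4]
unit clause [1] forces x1=T; simplify:
  satisfied 2 clause(s); 1 remain; assigned so far: [1, 2, 3, 4]
unit clause [5] forces x5=T; simplify:
  satisfied 1 clause(s); 0 remain; assigned so far: [1, 2, 3, 4, 5]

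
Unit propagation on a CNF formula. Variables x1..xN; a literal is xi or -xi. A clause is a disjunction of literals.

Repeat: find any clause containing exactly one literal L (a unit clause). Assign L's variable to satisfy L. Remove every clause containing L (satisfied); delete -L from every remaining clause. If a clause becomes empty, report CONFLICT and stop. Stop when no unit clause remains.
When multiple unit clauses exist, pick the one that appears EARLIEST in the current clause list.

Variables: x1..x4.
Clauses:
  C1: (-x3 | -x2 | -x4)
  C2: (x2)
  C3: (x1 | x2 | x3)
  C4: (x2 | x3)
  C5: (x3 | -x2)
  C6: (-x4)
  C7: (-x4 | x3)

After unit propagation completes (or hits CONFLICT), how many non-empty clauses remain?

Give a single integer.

unit clause [2] forces x2=T; simplify:
  drop -2 from [-3, -2, -4] -> [-3, -4]
  drop -2 from [3, -2] -> [3]
  satisfied 3 clause(s); 4 remain; assigned so far: [2]
unit clause [3] forces x3=T; simplify:
  drop -3 from [-3, -4] -> [-4]
  satisfied 2 clause(s); 2 remain; assigned so far: [2, 3]
unit clause [-4] forces x4=F; simplify:
  satisfied 2 clause(s); 0 remain; assigned so far: [2, 3, 4]

Answer: 0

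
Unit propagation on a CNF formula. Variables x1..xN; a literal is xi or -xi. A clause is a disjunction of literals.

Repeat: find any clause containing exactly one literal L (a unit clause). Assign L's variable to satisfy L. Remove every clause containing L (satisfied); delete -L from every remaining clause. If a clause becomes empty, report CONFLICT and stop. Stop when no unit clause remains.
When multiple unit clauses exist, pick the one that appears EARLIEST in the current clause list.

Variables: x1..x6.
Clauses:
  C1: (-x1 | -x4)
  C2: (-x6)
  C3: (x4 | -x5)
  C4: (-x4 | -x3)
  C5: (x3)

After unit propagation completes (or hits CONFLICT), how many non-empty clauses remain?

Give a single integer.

unit clause [-6] forces x6=F; simplify:
  satisfied 1 clause(s); 4 remain; assigned so far: [6]
unit clause [3] forces x3=T; simplify:
  drop -3 from [-4, -3] -> [-4]
  satisfied 1 clause(s); 3 remain; assigned so far: [3, 6]
unit clause [-4] forces x4=F; simplify:
  drop 4 from [4, -5] -> [-5]
  satisfied 2 clause(s); 1 remain; assigned so far: [3, 4, 6]
unit clause [-5] forces x5=F; simplify:
  satisfied 1 clause(s); 0 remain; assigned so far: [3, 4, 5, 6]

Answer: 0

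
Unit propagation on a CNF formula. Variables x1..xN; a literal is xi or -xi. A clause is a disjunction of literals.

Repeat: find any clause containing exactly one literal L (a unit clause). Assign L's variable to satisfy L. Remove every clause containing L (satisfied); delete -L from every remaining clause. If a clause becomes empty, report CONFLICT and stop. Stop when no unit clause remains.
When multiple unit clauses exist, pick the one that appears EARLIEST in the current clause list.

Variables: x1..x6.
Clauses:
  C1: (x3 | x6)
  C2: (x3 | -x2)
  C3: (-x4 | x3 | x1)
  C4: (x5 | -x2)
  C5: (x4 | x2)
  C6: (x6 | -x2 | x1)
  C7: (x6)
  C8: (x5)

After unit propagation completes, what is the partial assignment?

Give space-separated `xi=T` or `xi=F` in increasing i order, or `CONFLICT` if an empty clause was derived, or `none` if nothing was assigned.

Answer: x5=T x6=T

Derivation:
unit clause [6] forces x6=T; simplify:
  satisfied 3 clause(s); 5 remain; assigned so far: [6]
unit clause [5] forces x5=T; simplify:
  satisfied 2 clause(s); 3 remain; assigned so far: [5, 6]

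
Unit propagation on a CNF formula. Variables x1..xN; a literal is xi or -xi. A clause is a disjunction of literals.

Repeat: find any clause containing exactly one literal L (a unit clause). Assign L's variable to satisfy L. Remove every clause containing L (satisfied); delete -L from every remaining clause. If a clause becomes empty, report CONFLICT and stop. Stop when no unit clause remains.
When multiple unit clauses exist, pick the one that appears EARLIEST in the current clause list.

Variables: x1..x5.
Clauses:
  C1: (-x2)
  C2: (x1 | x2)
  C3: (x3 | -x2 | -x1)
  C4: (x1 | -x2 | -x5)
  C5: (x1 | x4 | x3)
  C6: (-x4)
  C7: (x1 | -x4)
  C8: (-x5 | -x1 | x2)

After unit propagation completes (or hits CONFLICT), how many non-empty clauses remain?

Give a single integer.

Answer: 0

Derivation:
unit clause [-2] forces x2=F; simplify:
  drop 2 from [1, 2] -> [1]
  drop 2 from [-5, -1, 2] -> [-5, -1]
  satisfied 3 clause(s); 5 remain; assigned so far: [2]
unit clause [1] forces x1=T; simplify:
  drop -1 from [-5, -1] -> [-5]
  satisfied 3 clause(s); 2 remain; assigned so far: [1, 2]
unit clause [-4] forces x4=F; simplify:
  satisfied 1 clause(s); 1 remain; assigned so far: [1, 2, 4]
unit clause [-5] forces x5=F; simplify:
  satisfied 1 clause(s); 0 remain; assigned so far: [1, 2, 4, 5]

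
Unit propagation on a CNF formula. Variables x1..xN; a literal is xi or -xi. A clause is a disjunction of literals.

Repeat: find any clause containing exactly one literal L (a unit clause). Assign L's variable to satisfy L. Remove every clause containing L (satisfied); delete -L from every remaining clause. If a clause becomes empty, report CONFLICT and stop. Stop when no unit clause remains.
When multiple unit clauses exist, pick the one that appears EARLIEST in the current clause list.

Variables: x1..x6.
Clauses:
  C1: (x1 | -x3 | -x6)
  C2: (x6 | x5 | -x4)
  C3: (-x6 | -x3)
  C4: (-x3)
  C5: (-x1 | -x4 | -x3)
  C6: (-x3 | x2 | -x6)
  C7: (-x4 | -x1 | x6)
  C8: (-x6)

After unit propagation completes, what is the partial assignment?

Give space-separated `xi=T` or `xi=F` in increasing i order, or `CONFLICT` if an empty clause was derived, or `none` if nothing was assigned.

Answer: x3=F x6=F

Derivation:
unit clause [-3] forces x3=F; simplify:
  satisfied 5 clause(s); 3 remain; assigned so far: [3]
unit clause [-6] forces x6=F; simplify:
  drop 6 from [6, 5, -4] -> [5, -4]
  drop 6 from [-4, -1, 6] -> [-4, -1]
  satisfied 1 clause(s); 2 remain; assigned so far: [3, 6]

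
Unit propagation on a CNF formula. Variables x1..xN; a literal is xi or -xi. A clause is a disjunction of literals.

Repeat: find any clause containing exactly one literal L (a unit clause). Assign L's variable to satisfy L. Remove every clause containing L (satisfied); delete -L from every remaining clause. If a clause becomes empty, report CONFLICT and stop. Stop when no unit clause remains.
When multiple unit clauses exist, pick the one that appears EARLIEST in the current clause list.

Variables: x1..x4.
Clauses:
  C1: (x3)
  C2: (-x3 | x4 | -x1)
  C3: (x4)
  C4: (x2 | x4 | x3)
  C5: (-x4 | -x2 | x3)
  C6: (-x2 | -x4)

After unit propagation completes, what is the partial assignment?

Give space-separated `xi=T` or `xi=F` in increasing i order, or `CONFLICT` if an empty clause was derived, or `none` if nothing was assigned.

unit clause [3] forces x3=T; simplify:
  drop -3 from [-3, 4, -1] -> [4, -1]
  satisfied 3 clause(s); 3 remain; assigned so far: [3]
unit clause [4] forces x4=T; simplify:
  drop -4 from [-2, -4] -> [-2]
  satisfied 2 clause(s); 1 remain; assigned so far: [3, 4]
unit clause [-2] forces x2=F; simplify:
  satisfied 1 clause(s); 0 remain; assigned so far: [2, 3, 4]

Answer: x2=F x3=T x4=T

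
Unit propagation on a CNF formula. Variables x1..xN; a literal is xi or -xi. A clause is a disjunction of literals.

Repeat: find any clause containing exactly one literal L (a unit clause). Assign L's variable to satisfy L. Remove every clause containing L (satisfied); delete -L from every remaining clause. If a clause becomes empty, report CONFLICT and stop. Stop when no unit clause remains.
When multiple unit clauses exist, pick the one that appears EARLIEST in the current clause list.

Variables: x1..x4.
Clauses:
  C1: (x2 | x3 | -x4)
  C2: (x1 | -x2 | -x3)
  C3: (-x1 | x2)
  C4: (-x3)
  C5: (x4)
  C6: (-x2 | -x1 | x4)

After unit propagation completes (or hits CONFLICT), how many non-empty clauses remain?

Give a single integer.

Answer: 0

Derivation:
unit clause [-3] forces x3=F; simplify:
  drop 3 from [2, 3, -4] -> [2, -4]
  satisfied 2 clause(s); 4 remain; assigned so far: [3]
unit clause [4] forces x4=T; simplify:
  drop -4 from [2, -4] -> [2]
  satisfied 2 clause(s); 2 remain; assigned so far: [3, 4]
unit clause [2] forces x2=T; simplify:
  satisfied 2 clause(s); 0 remain; assigned so far: [2, 3, 4]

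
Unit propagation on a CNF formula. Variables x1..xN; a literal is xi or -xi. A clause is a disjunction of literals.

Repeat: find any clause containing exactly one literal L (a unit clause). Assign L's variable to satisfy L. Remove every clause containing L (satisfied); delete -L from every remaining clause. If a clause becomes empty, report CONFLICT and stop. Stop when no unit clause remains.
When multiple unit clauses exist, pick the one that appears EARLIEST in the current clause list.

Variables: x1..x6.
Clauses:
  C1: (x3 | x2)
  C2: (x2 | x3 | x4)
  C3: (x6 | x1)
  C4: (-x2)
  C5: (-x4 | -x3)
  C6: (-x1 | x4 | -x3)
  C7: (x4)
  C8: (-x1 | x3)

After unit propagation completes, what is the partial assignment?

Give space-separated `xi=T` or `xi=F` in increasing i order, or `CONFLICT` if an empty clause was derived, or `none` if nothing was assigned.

unit clause [-2] forces x2=F; simplify:
  drop 2 from [3, 2] -> [3]
  drop 2 from [2, 3, 4] -> [3, 4]
  satisfied 1 clause(s); 7 remain; assigned so far: [2]
unit clause [3] forces x3=T; simplify:
  drop -3 from [-4, -3] -> [-4]
  drop -3 from [-1, 4, -3] -> [-1, 4]
  satisfied 3 clause(s); 4 remain; assigned so far: [2, 3]
unit clause [-4] forces x4=F; simplify:
  drop 4 from [-1, 4] -> [-1]
  drop 4 from [4] -> [] (empty!)
  satisfied 1 clause(s); 3 remain; assigned so far: [2, 3, 4]
CONFLICT (empty clause)

Answer: CONFLICT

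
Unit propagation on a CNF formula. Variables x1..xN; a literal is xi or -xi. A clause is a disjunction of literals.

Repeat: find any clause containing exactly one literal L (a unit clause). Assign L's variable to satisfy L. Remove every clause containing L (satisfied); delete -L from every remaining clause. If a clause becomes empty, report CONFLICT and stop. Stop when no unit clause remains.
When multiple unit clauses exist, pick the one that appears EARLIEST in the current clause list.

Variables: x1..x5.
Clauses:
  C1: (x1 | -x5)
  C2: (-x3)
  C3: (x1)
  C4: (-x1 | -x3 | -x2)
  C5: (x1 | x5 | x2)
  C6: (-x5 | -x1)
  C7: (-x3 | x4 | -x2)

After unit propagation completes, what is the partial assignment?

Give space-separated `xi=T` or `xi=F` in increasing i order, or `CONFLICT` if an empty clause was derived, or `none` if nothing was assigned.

unit clause [-3] forces x3=F; simplify:
  satisfied 3 clause(s); 4 remain; assigned so far: [3]
unit clause [1] forces x1=T; simplify:
  drop -1 from [-5, -1] -> [-5]
  satisfied 3 clause(s); 1 remain; assigned so far: [1, 3]
unit clause [-5] forces x5=F; simplify:
  satisfied 1 clause(s); 0 remain; assigned so far: [1, 3, 5]

Answer: x1=T x3=F x5=F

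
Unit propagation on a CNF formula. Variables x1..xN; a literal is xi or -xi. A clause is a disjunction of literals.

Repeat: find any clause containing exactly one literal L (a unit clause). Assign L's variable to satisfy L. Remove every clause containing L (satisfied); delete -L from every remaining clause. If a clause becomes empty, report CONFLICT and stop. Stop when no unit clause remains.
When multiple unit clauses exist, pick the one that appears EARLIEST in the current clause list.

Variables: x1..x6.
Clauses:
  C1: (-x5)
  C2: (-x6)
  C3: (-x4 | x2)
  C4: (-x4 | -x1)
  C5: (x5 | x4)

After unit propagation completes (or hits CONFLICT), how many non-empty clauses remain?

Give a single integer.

unit clause [-5] forces x5=F; simplify:
  drop 5 from [5, 4] -> [4]
  satisfied 1 clause(s); 4 remain; assigned so far: [5]
unit clause [-6] forces x6=F; simplify:
  satisfied 1 clause(s); 3 remain; assigned so far: [5, 6]
unit clause [4] forces x4=T; simplify:
  drop -4 from [-4, 2] -> [2]
  drop -4 from [-4, -1] -> [-1]
  satisfied 1 clause(s); 2 remain; assigned so far: [4, 5, 6]
unit clause [2] forces x2=T; simplify:
  satisfied 1 clause(s); 1 remain; assigned so far: [2, 4, 5, 6]
unit clause [-1] forces x1=F; simplify:
  satisfied 1 clause(s); 0 remain; assigned so far: [1, 2, 4, 5, 6]

Answer: 0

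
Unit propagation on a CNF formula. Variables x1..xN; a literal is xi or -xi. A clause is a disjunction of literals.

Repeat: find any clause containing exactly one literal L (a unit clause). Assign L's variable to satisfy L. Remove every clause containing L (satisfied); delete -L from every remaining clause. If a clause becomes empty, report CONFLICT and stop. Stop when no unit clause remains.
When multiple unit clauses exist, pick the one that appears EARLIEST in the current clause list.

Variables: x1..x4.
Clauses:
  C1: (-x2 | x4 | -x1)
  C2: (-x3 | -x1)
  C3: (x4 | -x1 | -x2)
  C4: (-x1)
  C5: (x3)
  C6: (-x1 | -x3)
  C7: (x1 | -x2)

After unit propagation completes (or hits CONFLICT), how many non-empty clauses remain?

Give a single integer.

unit clause [-1] forces x1=F; simplify:
  drop 1 from [1, -2] -> [-2]
  satisfied 5 clause(s); 2 remain; assigned so far: [1]
unit clause [3] forces x3=T; simplify:
  satisfied 1 clause(s); 1 remain; assigned so far: [1, 3]
unit clause [-2] forces x2=F; simplify:
  satisfied 1 clause(s); 0 remain; assigned so far: [1, 2, 3]

Answer: 0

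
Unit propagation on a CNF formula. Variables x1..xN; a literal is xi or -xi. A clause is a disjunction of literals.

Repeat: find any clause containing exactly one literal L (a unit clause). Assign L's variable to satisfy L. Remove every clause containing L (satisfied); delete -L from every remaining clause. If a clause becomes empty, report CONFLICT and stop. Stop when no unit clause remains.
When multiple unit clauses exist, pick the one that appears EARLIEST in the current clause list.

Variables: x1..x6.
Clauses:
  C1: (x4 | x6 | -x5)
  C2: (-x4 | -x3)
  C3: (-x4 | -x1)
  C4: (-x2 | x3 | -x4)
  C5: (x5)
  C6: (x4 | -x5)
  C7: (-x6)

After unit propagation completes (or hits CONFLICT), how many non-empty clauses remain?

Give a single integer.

Answer: 0

Derivation:
unit clause [5] forces x5=T; simplify:
  drop -5 from [4, 6, -5] -> [4, 6]
  drop -5 from [4, -5] -> [4]
  satisfied 1 clause(s); 6 remain; assigned so far: [5]
unit clause [4] forces x4=T; simplify:
  drop -4 from [-4, -3] -> [-3]
  drop -4 from [-4, -1] -> [-1]
  drop -4 from [-2, 3, -4] -> [-2, 3]
  satisfied 2 clause(s); 4 remain; assigned so far: [4, 5]
unit clause [-3] forces x3=F; simplify:
  drop 3 from [-2, 3] -> [-2]
  satisfied 1 clause(s); 3 remain; assigned so far: [3, 4, 5]
unit clause [-1] forces x1=F; simplify:
  satisfied 1 clause(s); 2 remain; assigned so far: [1, 3, 4, 5]
unit clause [-2] forces x2=F; simplify:
  satisfied 1 clause(s); 1 remain; assigned so far: [1, 2, 3, 4, 5]
unit clause [-6] forces x6=F; simplify:
  satisfied 1 clause(s); 0 remain; assigned so far: [1, 2, 3, 4, 5, 6]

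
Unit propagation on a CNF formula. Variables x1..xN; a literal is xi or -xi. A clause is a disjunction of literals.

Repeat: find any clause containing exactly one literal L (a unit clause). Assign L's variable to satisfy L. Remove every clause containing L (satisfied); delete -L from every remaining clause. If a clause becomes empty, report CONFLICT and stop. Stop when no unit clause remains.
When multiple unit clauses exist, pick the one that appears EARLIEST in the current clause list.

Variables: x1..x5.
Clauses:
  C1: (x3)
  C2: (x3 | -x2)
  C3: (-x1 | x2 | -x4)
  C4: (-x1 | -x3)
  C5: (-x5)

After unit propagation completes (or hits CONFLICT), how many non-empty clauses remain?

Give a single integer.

Answer: 0

Derivation:
unit clause [3] forces x3=T; simplify:
  drop -3 from [-1, -3] -> [-1]
  satisfied 2 clause(s); 3 remain; assigned so far: [3]
unit clause [-1] forces x1=F; simplify:
  satisfied 2 clause(s); 1 remain; assigned so far: [1, 3]
unit clause [-5] forces x5=F; simplify:
  satisfied 1 clause(s); 0 remain; assigned so far: [1, 3, 5]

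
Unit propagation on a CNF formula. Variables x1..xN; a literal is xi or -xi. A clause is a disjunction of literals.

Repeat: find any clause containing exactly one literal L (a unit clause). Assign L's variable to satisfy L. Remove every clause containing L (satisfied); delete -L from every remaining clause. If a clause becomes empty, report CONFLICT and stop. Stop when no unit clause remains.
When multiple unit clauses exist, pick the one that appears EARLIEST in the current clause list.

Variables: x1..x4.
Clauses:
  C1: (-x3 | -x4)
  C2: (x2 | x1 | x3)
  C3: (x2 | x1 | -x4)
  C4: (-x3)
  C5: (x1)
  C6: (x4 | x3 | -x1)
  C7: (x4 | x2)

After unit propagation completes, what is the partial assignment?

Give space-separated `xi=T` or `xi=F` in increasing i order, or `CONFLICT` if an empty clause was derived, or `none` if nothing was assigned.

Answer: x1=T x3=F x4=T

Derivation:
unit clause [-3] forces x3=F; simplify:
  drop 3 from [2, 1, 3] -> [2, 1]
  drop 3 from [4, 3, -1] -> [4, -1]
  satisfied 2 clause(s); 5 remain; assigned so far: [3]
unit clause [1] forces x1=T; simplify:
  drop -1 from [4, -1] -> [4]
  satisfied 3 clause(s); 2 remain; assigned so far: [1, 3]
unit clause [4] forces x4=T; simplify:
  satisfied 2 clause(s); 0 remain; assigned so far: [1, 3, 4]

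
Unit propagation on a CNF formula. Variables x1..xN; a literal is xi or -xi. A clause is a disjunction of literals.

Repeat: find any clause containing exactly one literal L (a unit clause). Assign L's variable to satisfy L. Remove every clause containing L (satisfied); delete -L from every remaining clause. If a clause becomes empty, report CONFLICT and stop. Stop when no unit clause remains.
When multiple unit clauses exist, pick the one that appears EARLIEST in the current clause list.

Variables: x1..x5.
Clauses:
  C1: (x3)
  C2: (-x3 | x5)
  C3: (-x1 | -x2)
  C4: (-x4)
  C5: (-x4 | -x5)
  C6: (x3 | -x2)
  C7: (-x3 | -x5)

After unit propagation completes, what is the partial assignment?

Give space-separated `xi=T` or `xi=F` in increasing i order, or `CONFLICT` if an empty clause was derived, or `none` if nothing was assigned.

Answer: CONFLICT

Derivation:
unit clause [3] forces x3=T; simplify:
  drop -3 from [-3, 5] -> [5]
  drop -3 from [-3, -5] -> [-5]
  satisfied 2 clause(s); 5 remain; assigned so far: [3]
unit clause [5] forces x5=T; simplify:
  drop -5 from [-4, -5] -> [-4]
  drop -5 from [-5] -> [] (empty!)
  satisfied 1 clause(s); 4 remain; assigned so far: [3, 5]
CONFLICT (empty clause)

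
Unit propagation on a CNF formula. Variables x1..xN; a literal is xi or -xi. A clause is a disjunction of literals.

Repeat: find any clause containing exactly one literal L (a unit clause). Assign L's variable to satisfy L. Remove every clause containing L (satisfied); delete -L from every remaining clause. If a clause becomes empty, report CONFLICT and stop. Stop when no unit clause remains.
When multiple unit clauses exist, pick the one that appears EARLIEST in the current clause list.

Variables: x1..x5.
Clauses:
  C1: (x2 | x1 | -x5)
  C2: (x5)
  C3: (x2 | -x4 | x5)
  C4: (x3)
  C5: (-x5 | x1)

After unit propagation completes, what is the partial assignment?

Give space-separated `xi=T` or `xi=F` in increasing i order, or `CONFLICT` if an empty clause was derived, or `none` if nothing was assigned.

Answer: x1=T x3=T x5=T

Derivation:
unit clause [5] forces x5=T; simplify:
  drop -5 from [2, 1, -5] -> [2, 1]
  drop -5 from [-5, 1] -> [1]
  satisfied 2 clause(s); 3 remain; assigned so far: [5]
unit clause [3] forces x3=T; simplify:
  satisfied 1 clause(s); 2 remain; assigned so far: [3, 5]
unit clause [1] forces x1=T; simplify:
  satisfied 2 clause(s); 0 remain; assigned so far: [1, 3, 5]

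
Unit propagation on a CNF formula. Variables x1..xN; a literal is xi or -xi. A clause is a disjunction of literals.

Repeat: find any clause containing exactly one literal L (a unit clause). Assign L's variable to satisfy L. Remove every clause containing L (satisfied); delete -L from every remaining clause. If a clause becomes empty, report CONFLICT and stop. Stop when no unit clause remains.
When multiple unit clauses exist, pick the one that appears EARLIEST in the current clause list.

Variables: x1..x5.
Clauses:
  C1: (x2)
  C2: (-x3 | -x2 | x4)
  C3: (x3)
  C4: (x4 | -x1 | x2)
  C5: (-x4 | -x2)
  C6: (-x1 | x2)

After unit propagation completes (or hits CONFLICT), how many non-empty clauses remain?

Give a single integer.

unit clause [2] forces x2=T; simplify:
  drop -2 from [-3, -2, 4] -> [-3, 4]
  drop -2 from [-4, -2] -> [-4]
  satisfied 3 clause(s); 3 remain; assigned so far: [2]
unit clause [3] forces x3=T; simplify:
  drop -3 from [-3, 4] -> [4]
  satisfied 1 clause(s); 2 remain; assigned so far: [2, 3]
unit clause [4] forces x4=T; simplify:
  drop -4 from [-4] -> [] (empty!)
  satisfied 1 clause(s); 1 remain; assigned so far: [2, 3, 4]
CONFLICT (empty clause)

Answer: 0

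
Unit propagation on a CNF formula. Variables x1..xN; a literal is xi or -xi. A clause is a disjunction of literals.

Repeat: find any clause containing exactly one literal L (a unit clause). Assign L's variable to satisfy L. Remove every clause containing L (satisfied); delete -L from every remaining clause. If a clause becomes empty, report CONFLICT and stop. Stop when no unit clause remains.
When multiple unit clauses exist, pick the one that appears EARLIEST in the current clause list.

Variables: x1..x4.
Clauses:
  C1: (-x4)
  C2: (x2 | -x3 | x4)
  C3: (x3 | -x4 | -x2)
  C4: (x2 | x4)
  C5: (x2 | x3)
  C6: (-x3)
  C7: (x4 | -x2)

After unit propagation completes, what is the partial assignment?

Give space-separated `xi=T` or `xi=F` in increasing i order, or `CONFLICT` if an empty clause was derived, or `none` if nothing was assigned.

Answer: CONFLICT

Derivation:
unit clause [-4] forces x4=F; simplify:
  drop 4 from [2, -3, 4] -> [2, -3]
  drop 4 from [2, 4] -> [2]
  drop 4 from [4, -2] -> [-2]
  satisfied 2 clause(s); 5 remain; assigned so far: [4]
unit clause [2] forces x2=T; simplify:
  drop -2 from [-2] -> [] (empty!)
  satisfied 3 clause(s); 2 remain; assigned so far: [2, 4]
CONFLICT (empty clause)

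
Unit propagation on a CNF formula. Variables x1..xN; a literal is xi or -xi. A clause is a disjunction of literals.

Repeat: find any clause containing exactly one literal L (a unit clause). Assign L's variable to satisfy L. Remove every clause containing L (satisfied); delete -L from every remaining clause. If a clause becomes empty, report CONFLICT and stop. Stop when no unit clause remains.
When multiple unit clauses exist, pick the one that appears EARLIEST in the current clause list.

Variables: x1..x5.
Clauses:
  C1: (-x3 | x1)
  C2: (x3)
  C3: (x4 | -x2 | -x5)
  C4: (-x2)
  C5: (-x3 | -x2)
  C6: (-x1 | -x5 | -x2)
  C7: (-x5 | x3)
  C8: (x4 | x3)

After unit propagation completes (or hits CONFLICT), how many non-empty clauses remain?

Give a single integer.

unit clause [3] forces x3=T; simplify:
  drop -3 from [-3, 1] -> [1]
  drop -3 from [-3, -2] -> [-2]
  satisfied 3 clause(s); 5 remain; assigned so far: [3]
unit clause [1] forces x1=T; simplify:
  drop -1 from [-1, -5, -2] -> [-5, -2]
  satisfied 1 clause(s); 4 remain; assigned so far: [1, 3]
unit clause [-2] forces x2=F; simplify:
  satisfied 4 clause(s); 0 remain; assigned so far: [1, 2, 3]

Answer: 0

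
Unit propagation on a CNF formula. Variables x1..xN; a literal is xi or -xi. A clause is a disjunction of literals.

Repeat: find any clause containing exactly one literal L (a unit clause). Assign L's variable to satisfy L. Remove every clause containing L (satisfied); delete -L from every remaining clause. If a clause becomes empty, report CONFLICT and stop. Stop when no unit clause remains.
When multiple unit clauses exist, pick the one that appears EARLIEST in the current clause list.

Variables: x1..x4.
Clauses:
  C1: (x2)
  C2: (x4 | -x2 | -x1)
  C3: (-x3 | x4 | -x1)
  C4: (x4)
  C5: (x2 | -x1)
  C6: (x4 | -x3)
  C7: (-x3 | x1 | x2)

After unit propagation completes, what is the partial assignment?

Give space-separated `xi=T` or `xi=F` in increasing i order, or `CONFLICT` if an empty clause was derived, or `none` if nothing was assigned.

unit clause [2] forces x2=T; simplify:
  drop -2 from [4, -2, -1] -> [4, -1]
  satisfied 3 clause(s); 4 remain; assigned so far: [2]
unit clause [4] forces x4=T; simplify:
  satisfied 4 clause(s); 0 remain; assigned so far: [2, 4]

Answer: x2=T x4=T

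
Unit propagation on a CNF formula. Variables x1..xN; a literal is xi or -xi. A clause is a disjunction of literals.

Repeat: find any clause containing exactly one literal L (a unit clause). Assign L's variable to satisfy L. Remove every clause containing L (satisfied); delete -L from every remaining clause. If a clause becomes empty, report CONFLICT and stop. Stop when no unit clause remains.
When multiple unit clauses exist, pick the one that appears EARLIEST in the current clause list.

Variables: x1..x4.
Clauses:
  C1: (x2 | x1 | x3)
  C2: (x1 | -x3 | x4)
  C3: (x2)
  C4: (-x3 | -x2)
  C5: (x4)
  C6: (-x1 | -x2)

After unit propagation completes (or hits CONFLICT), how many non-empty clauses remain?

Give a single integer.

unit clause [2] forces x2=T; simplify:
  drop -2 from [-3, -2] -> [-3]
  drop -2 from [-1, -2] -> [-1]
  satisfied 2 clause(s); 4 remain; assigned so far: [2]
unit clause [-3] forces x3=F; simplify:
  satisfied 2 clause(s); 2 remain; assigned so far: [2, 3]
unit clause [4] forces x4=T; simplify:
  satisfied 1 clause(s); 1 remain; assigned so far: [2, 3, 4]
unit clause [-1] forces x1=F; simplify:
  satisfied 1 clause(s); 0 remain; assigned so far: [1, 2, 3, 4]

Answer: 0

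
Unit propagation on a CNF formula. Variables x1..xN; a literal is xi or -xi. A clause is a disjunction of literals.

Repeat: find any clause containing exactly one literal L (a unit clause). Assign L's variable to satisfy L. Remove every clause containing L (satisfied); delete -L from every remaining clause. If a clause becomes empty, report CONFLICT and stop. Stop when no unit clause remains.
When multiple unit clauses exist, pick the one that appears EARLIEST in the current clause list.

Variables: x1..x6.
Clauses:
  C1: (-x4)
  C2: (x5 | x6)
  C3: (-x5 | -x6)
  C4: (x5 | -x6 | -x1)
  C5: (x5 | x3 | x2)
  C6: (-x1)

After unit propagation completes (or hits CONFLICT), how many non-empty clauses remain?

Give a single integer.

Answer: 3

Derivation:
unit clause [-4] forces x4=F; simplify:
  satisfied 1 clause(s); 5 remain; assigned so far: [4]
unit clause [-1] forces x1=F; simplify:
  satisfied 2 clause(s); 3 remain; assigned so far: [1, 4]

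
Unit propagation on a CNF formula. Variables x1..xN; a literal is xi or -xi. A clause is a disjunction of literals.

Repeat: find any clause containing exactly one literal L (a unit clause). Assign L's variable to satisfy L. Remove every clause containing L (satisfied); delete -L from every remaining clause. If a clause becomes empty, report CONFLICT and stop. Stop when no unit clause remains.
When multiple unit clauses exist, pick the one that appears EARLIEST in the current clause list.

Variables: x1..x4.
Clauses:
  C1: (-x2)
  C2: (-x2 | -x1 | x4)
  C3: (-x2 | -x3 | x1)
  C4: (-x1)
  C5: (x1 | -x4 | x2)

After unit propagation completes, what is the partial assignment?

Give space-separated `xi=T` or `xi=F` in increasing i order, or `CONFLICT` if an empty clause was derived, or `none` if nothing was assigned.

unit clause [-2] forces x2=F; simplify:
  drop 2 from [1, -4, 2] -> [1, -4]
  satisfied 3 clause(s); 2 remain; assigned so far: [2]
unit clause [-1] forces x1=F; simplify:
  drop 1 from [1, -4] -> [-4]
  satisfied 1 clause(s); 1 remain; assigned so far: [1, 2]
unit clause [-4] forces x4=F; simplify:
  satisfied 1 clause(s); 0 remain; assigned so far: [1, 2, 4]

Answer: x1=F x2=F x4=F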